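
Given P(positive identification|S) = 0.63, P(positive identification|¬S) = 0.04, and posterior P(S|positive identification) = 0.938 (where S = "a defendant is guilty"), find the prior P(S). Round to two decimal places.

P(S) = 0.49

In odds form, posterior odds = prior odds × likelihood ratio, so prior odds = posterior odds ÷ LR.
Posterior odds = 0.938/(1−0.938) = 15.1290. LR = 0.63/0.04 = 15.7500.
Prior odds = 15.1290/15.7500 = 0.9606, so P(S) = 0.9606/(1+0.9606) ≈ 0.49.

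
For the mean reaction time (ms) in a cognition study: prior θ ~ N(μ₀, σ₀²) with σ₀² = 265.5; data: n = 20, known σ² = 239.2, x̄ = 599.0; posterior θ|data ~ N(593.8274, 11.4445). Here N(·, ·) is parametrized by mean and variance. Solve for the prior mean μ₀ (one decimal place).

μ₀ = 479.0

With known observation variance, the Normal–Normal posterior has precision τ_n = τ₀ + n/σ² and mean μ_n = (τ₀μ₀ + (n/σ²)x̄)/τ_n.
Here τ₀ = 1/265.5 = 0.003766 and τ_data = 20/239.2 = 0.083612, so τ_n = 0.087378.
Rearranging for μ₀: μ₀ = (μ_n·τ_n − τ_data·x̄)/τ₀ = (593.8274·0.087378 − 0.083612·599.0) / 0.003766 = 1.803863/0.003766 ≈ 479.0.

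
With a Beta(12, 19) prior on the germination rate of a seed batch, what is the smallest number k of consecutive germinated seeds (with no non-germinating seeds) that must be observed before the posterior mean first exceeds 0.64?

After k germinated seeds and 0 non-germinating seeds the posterior is Beta(12+k, 19), with mean (12+k)/(12+19+k).
Set (12+k)/(31+k) > 0.64 and solve: k > (0.64·31 − 12)/(1 − 0.64) = 21.778.
The smallest integer exceeding 21.778 is 22, and checking k=22: (34)/(53) = 0.6415 > 0.64.

k = 22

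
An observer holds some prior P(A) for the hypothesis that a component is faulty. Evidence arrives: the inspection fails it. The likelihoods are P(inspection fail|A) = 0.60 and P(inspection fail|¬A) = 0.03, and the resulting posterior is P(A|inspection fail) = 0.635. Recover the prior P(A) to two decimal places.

P(A) = 0.08

Bayes' rule in odds form gives O(A|E) = O(A)·[P(E|A)/P(E|¬A)], hence O(A) = O(A|E)/LR.
Posterior odds = 0.635/(1−0.635) = 1.7397. LR = 0.60/0.03 = 20.0000.
Prior odds = 1.7397/20.0000 = 0.0870, so P(A) = 0.0870/(1+0.0870) ≈ 0.08.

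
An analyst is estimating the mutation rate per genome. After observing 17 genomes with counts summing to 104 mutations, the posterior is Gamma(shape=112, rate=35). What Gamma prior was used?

Gamma(shape=8, rate=18)

A Gamma(α, β) prior (rate parametrization) on a Poisson rate with n observations summing to S gives posterior Gamma(α+S, β+n).
So α = 112 − 104 = 8 and β = 35 − 17 = 18.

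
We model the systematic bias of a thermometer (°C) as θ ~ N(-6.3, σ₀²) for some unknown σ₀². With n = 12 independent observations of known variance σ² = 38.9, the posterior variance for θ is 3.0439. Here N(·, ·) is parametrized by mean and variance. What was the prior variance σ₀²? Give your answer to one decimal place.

Posterior precision equals prior precision plus data precision: 1/σ_n² = 1/σ₀² + n/σ².
So 1/σ₀² = 1/3.0439 − 12/38.9 = 0.328526 − 0.308483 = 0.020043.
Hence σ₀² = 1/0.020043 ≈ 49.9.

σ₀² = 49.9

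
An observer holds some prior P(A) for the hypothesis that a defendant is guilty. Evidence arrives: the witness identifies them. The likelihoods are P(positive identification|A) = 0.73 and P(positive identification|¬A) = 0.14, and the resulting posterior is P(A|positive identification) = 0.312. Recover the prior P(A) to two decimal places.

Bayes' rule in odds form gives O(A|E) = O(A)·[P(E|A)/P(E|¬A)], hence O(A) = O(A|E)/LR.
Posterior odds = 0.312/(1−0.312) = 0.4535. LR = 0.73/0.14 = 5.2143.
Prior odds = 0.4535/5.2143 = 0.0870, so P(A) = 0.0870/(1+0.0870) ≈ 0.08.

P(A) = 0.08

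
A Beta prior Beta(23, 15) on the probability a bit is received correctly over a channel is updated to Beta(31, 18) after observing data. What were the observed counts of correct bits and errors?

A Beta(a, b) prior with s successes and f failures in binomial data gives a Beta(a+s, b+f) posterior.
So s = 31 − 23 = 8 and f = 18 − 15 = 3.

8 correct bits and 3 errors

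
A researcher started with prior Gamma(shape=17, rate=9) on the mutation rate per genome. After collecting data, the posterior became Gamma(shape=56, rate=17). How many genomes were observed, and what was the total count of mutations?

n = 8 genomes with total 39 mutations

A Gamma(α, β) prior (rate parametrization) on a Poisson rate with n observations summing to S gives posterior Gamma(α+S, β+n).
Matching: Σxᵢ = 56 − 17 = 39 and n = 17 − 9 = 8.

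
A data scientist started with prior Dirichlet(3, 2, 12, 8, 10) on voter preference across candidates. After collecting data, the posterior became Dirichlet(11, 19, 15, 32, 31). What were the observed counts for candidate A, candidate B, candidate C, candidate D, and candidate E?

counts (8, 17, 3, 24, 21)

For a Dirichlet(α) prior with multinomial counts c, the posterior is Dirichlet(α + c) componentwise.
Counts are posterior − prior componentwise: 11−3=8, 19−2=17, 15−12=3, 32−8=24, 31−10=21.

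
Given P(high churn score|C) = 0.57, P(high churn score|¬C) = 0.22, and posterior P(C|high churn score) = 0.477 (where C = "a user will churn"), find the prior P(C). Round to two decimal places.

In odds form, posterior odds = prior odds × likelihood ratio, so prior odds = posterior odds ÷ LR.
Posterior odds = 0.477/(1−0.477) = 0.9120. LR = 0.57/0.22 = 2.5909.
Prior odds = 0.9120/2.5909 = 0.3520, so P(C) = 0.3520/(1+0.3520) ≈ 0.26.

P(C) = 0.26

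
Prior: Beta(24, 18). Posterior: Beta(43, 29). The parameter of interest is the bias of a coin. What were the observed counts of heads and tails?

19 heads and 11 tails

A Beta(α, β) prior with s successes and f failures in binomial data gives a Beta(α+s, β+f) posterior.
So s = 43 − 24 = 19 and f = 29 − 18 = 11.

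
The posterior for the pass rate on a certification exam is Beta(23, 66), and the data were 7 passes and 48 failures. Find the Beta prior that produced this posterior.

Beta(16, 18)

Beta is conjugate to the binomial likelihood: posterior = Beta(α+s, β+f).
So α = 23 − 7 = 16 and β = 66 − 48 = 18.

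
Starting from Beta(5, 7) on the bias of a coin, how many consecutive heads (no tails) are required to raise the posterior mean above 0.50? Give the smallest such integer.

After k heads and 0 tails the posterior is Beta(5+k, 7), with mean (5+k)/(5+7+k).
Set (5+k)/(12+k) > 0.50 and solve: k > (0.50·12 − 5)/(1 − 0.50) = 2.000.
The smallest integer exceeding 2.000 is 3, and checking k=3: (8)/(15) = 0.5333 > 0.50.

k = 3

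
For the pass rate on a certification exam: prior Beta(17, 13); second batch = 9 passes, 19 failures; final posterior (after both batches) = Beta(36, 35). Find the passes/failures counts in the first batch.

10 passes and 3 failures

Because Beta–binomial updating is additive in the counts, the combined data contributed (α_post−α_prior, β_post−β_prior) successes and failures.
Total across both batches: 36−17=19 passes, 35−13=22 failures.
Subtract the second batch: 19−9=10 passes and 22−19=3 failures.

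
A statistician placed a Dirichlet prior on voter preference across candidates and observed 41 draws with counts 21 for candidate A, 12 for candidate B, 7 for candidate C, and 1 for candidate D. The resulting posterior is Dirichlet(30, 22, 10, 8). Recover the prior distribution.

Dirichlet(9, 10, 3, 7)

For a Dirichlet(α) prior with multinomial counts c, the posterior is Dirichlet(α + c) componentwise.
Subtract each count from the matching posterior parameter: 30−21=9, 22−12=10, 10−7=3, 8−1=7.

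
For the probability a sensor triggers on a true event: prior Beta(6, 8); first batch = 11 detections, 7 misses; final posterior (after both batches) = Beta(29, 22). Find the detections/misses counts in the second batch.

Sequential conjugate updates are equivalent to a single update on the pooled data, so total successes = posterior α − prior α and total failures = posterior β − prior β.
Total across both batches: 29−6=23 detections, 22−8=14 misses.
Subtract the first batch: 23−11=12 detections and 14−7=7 misses.

12 detections and 7 misses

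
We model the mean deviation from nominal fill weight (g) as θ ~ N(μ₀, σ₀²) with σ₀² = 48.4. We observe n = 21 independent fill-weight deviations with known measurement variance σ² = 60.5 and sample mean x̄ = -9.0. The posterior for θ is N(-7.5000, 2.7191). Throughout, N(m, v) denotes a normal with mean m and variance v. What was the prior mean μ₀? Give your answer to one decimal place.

The posterior mean is a precision-weighted average: μ_n = (τ₀μ₀ + τ_data·x̄)/(τ₀+τ_data), with τ₀=1/σ₀² and τ_data=n/σ².
Here τ₀ = 1/48.4 = 0.020661 and τ_data = 21/60.5 = 0.347107, so τ_n = 0.367768.
Rearranging for μ₀: μ₀ = (μ_n·τ_n − τ_data·x̄)/τ₀ = (-7.5000·0.367768 − 0.347107·-9.0) / 0.020661 = 0.365703/0.020661 ≈ 17.7.

μ₀ = 17.7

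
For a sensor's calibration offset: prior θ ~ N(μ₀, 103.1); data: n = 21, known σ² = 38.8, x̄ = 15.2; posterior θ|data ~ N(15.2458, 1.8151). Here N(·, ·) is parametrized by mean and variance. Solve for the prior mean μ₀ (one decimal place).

μ₀ = 17.8

With known observation variance, the Normal–Normal posterior has precision τ_n = τ₀ + n/σ² and mean μ_n = (τ₀μ₀ + (n/σ²)x̄)/τ_n.
Here τ₀ = 1/103.1 = 0.009699 and τ_data = 21/38.8 = 0.541237, so τ_n = 0.550936.
Rearranging for μ₀: μ₀ = (μ_n·τ_n − τ_data·x̄)/τ₀ = (15.2458·0.550936 − 0.541237·15.2) / 0.009699 = 0.172658/0.009699 ≈ 17.8.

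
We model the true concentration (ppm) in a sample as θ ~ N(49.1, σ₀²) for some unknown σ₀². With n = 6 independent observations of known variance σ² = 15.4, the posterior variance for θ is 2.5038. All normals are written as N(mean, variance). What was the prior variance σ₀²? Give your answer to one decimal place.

σ₀² = 102.2

Posterior precision equals prior precision plus data precision: 1/σ_n² = 1/σ₀² + n/σ².
So 1/σ₀² = 1/2.5038 − 6/15.4 = 0.399393 − 0.389610 = 0.009783.
Hence σ₀² = 1/0.009783 ≈ 102.2.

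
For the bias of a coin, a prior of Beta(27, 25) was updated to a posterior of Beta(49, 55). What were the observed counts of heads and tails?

22 heads and 30 tails

Under Beta–binomial conjugacy the posterior parameters are (a+s, b+f).
Match parameters: s=49−27=22, f=55−25=30.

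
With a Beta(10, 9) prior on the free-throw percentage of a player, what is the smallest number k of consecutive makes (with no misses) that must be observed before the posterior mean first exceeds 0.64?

k = 7

After k makes and 0 misses the posterior is Beta(10+k, 9), with mean (10+k)/(10+9+k).
Set (10+k)/(19+k) > 0.64 and solve: k > (0.64·19 − 10)/(1 − 0.64) = 6.000.
The smallest integer exceeding 6.000 is 7, and checking k=7: (17)/(26) = 0.6538 > 0.64.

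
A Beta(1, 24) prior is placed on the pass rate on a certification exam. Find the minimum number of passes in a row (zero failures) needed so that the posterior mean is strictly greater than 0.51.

After k passes and 0 failures the posterior is Beta(1+k, 24), with mean (1+k)/(1+24+k).
Set (1+k)/(25+k) > 0.51 and solve: k > (0.51·25 − 1)/(1 − 0.51) = 23.980.
The smallest integer exceeding 23.980 is 24.

k = 24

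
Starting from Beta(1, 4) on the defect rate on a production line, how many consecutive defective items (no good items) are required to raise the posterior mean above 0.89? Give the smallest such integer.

After k defective items and 0 good items the posterior is Beta(1+k, 4), with mean (1+k)/(1+4+k).
Set (1+k)/(5+k) > 0.89 and solve: k > (0.89·5 − 1)/(1 − 0.89) = 31.364.
The smallest integer exceeding 31.364 is 32, and checking k=32: (33)/(37) = 0.8919 > 0.89.

k = 32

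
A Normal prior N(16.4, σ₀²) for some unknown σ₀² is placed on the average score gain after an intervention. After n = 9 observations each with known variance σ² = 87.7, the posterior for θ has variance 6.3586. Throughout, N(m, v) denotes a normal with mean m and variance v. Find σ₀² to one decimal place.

Posterior precision equals prior precision plus data precision: 1/σ_n² = 1/σ₀² + n/σ².
So 1/σ₀² = 1/6.3586 − 9/87.7 = 0.157267 − 0.102623 = 0.054644.
Hence σ₀² = 1/0.054644 ≈ 18.3.

σ₀² = 18.3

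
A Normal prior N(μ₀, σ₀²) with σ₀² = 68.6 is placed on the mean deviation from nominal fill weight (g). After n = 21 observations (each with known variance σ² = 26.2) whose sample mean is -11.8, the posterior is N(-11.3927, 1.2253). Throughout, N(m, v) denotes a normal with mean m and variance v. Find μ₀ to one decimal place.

With known observation variance, the Normal–Normal posterior has precision τ_n = τ₀ + n/σ² and mean μ_n = (τ₀μ₀ + (n/σ²)x̄)/τ_n.
Here τ₀ = 1/68.6 = 0.014577 and τ_data = 21/26.2 = 0.801527, so τ_n = 0.816104.
Rearranging for μ₀: μ₀ = (μ_n·τ_n − τ_data·x̄)/τ₀ = (-11.3927·0.816104 − 0.801527·-11.8) / 0.014577 = 0.160391/0.014577 ≈ 11.0.

μ₀ = 11.0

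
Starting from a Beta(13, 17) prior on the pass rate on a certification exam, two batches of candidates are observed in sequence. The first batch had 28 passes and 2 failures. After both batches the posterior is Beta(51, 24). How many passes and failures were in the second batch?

10 passes and 5 failures

Sequential conjugate updates are equivalent to a single update on the pooled data, so total successes = posterior α − prior α and total failures = posterior β − prior β.
Total across both batches: 51−13=38 passes, 24−17=7 failures.
Subtract the first batch: 38−28=10 passes and 7−2=5 failures.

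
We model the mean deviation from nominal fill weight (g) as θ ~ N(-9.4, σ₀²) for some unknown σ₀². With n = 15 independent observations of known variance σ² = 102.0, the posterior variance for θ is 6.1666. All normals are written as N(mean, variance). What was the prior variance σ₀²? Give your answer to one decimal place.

For the Normal–Normal model with known σ², precisions add: τ_n = τ₀ + n/σ².
So 1/σ₀² = 1/6.1666 − 15/102.0 = 0.162164 − 0.147059 = 0.015105.
Hence σ₀² = 1/0.015105 ≈ 66.2.

σ₀² = 66.2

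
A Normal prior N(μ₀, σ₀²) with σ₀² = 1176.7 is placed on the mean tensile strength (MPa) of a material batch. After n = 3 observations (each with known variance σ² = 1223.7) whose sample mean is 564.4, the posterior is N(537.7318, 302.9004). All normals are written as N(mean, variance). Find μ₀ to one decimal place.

The posterior mean is a precision-weighted average: μ_n = (τ₀μ₀ + τ_data·x̄)/(τ₀+τ_data), with τ₀=1/σ₀² and τ_data=n/σ².
Here τ₀ = 1/1176.7 = 0.000850 and τ_data = 3/1223.7 = 0.002452, so τ_n = 0.003302.
Rearranging for μ₀: μ₀ = (μ_n·τ_n − τ_data·x̄)/τ₀ = (537.7318·0.003302 − 0.002452·564.4) / 0.000850 = 0.391682/0.000850 ≈ 460.8.

μ₀ = 460.8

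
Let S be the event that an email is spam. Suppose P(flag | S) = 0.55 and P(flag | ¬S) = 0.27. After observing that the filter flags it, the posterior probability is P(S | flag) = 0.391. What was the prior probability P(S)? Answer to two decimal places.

In odds form, posterior odds = prior odds × likelihood ratio, so prior odds = posterior odds ÷ LR.
Posterior odds = 0.391/(1−0.391) = 0.6420. LR = 0.55/0.27 = 2.0370.
Prior odds = 0.6420/2.0370 = 0.3152, so P(S) = 0.3152/(1+0.3152) ≈ 0.24.

P(S) = 0.24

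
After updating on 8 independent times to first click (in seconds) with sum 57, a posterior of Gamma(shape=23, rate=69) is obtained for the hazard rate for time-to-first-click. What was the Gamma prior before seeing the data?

Gamma(shape=15, rate=12)

For an exponential likelihood with a Gamma(α, β) prior on the rate, n observations with total T give posterior Gamma(α+n, β+T).
So α = 23 − 8 = 15 and β = 69 − 57 = 12.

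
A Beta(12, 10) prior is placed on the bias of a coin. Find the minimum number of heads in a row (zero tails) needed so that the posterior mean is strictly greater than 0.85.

After k heads and 0 tails the posterior is Beta(12+k, 10), with mean (12+k)/(12+10+k).
Set (12+k)/(22+k) > 0.85 and solve: k > (0.85·22 − 12)/(1 − 0.85) = 44.667.
The smallest integer exceeding 44.667 is 45, and checking k=45: (57)/(67) = 0.8507 > 0.85.

k = 45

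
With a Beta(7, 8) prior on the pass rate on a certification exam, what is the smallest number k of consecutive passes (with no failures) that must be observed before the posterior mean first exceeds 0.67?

k = 10

After k passes and 0 failures the posterior is Beta(7+k, 8), with mean (7+k)/(7+8+k).
Set (7+k)/(15+k) > 0.67 and solve: k > (0.67·15 − 7)/(1 − 0.67) = 9.242.
The smallest integer exceeding 9.242 is 10.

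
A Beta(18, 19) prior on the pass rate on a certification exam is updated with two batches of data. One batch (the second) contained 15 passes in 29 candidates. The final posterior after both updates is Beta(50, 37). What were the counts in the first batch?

17 passes and 4 failures

Because Beta–binomial updating is additive in the counts, the combined data contributed (α_post−α_prior, β_post−β_prior) successes and failures.
Total across both batches: 50−18=32 passes, 37−19=18 failures.
Subtract the second batch: 32−15=17 passes and 18−14=4 failures.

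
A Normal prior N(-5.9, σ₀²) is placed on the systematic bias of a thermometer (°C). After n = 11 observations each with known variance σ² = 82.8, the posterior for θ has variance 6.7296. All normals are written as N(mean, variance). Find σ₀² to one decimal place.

For the Normal–Normal model with known σ², precisions add: τ_n = τ₀ + n/σ².
So 1/σ₀² = 1/6.7296 − 11/82.8 = 0.148597 − 0.132850 = 0.015747.
Hence σ₀² = 1/0.015747 ≈ 63.5.

σ₀² = 63.5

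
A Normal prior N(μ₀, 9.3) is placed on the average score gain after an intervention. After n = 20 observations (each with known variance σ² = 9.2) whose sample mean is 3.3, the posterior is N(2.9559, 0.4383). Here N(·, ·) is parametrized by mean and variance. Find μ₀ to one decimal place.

With known observation variance, the Normal–Normal posterior has precision τ_n = τ₀ + n/σ² and mean μ_n = (τ₀μ₀ + (n/σ²)x̄)/τ_n.
Here τ₀ = 1/9.3 = 0.107527 and τ_data = 20/9.2 = 2.173913, so τ_n = 2.281440.
Rearranging for μ₀: μ₀ = (μ_n·τ_n − τ_data·x̄)/τ₀ = (2.9559·2.281440 − 2.173913·3.3) / 0.107527 = -0.430204/0.107527 ≈ -4.0.

μ₀ = -4.0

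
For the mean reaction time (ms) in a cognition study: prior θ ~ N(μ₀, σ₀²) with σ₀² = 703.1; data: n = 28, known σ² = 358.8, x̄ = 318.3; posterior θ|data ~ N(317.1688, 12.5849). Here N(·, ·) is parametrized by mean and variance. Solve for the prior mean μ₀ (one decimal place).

The posterior mean is a precision-weighted average: μ_n = (τ₀μ₀ + τ_data·x̄)/(τ₀+τ_data), with τ₀=1/σ₀² and τ_data=n/σ².
Here τ₀ = 1/703.1 = 0.001422 and τ_data = 28/358.8 = 0.078038, so τ_n = 0.079460.
Rearranging for μ₀: μ₀ = (μ_n·τ_n − τ_data·x̄)/τ₀ = (317.1688·0.079460 − 0.078038·318.3) / 0.001422 = 0.362737/0.001422 ≈ 255.1.

μ₀ = 255.1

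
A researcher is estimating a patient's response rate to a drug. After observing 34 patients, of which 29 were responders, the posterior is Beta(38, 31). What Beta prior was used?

Beta(9, 26)

A Beta(a, b) prior with s successes and f failures in binomial data gives a Beta(a+s, b+f) posterior.
Subtract the data counts: 38−29=9, 31−5=26.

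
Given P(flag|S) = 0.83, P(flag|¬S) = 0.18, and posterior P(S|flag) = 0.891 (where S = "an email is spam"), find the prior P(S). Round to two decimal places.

Bayes' rule in odds form gives O(S|E) = O(S)·[P(E|S)/P(E|¬S)], hence O(S) = O(S|E)/LR.
Posterior odds = 0.891/(1−0.891) = 8.1743. LR = 0.83/0.18 = 4.6111.
Prior odds = 8.1743/4.6111 = 1.7727, so P(S) = 1.7727/(1+1.7727) ≈ 0.64.

P(S) = 0.64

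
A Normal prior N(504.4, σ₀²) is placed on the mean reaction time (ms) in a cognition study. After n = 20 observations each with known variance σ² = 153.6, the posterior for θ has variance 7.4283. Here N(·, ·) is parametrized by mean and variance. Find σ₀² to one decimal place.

σ₀² = 226.7

For the Normal–Normal model with known σ², precisions add: τ_n = τ₀ + n/σ².
So 1/σ₀² = 1/7.4283 − 20/153.6 = 0.134620 − 0.130208 = 0.004412.
Hence σ₀² = 1/0.004412 ≈ 226.7.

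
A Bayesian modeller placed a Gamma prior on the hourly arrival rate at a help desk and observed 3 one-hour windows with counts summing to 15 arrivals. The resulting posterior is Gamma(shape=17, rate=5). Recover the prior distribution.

Gamma(shape=2, rate=2)

A Gamma(α, β) prior (rate parametrization) on a Poisson rate with n observations summing to S gives posterior Gamma(α+S, β+n).
So α = 17 − 15 = 2 and β = 5 − 3 = 2.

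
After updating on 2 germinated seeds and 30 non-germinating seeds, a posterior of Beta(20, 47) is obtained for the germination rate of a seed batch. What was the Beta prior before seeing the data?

Beta is conjugate to the binomial likelihood: posterior = Beta(a+s, b+f).
Subtract the data counts: 20−2=18, 47−30=17.

Beta(18, 17)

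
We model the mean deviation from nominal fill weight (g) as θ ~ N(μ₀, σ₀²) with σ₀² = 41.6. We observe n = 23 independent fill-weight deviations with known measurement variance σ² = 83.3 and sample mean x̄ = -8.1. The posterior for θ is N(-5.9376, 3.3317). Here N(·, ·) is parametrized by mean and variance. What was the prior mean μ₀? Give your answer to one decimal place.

With known observation variance, the Normal–Normal posterior has precision τ_n = τ₀ + n/σ² and mean μ_n = (τ₀μ₀ + (n/σ²)x̄)/τ_n.
Here τ₀ = 1/41.6 = 0.024038 and τ_data = 23/83.3 = 0.276110, so τ_n = 0.300148.
Rearranging for μ₀: μ₀ = (μ_n·τ_n − τ_data·x̄)/τ₀ = (-5.9376·0.300148 − 0.276110·-8.1) / 0.024038 = 0.454332/0.024038 ≈ 18.9.

μ₀ = 18.9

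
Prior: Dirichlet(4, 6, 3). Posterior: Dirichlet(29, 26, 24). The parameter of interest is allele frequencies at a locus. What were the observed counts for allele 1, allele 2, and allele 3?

For a Dirichlet(α) prior with multinomial counts c, the posterior is Dirichlet(α + c) componentwise.
Counts are posterior − prior componentwise: 29−4=25, 26−6=20, 24−3=21.

counts (25, 20, 21)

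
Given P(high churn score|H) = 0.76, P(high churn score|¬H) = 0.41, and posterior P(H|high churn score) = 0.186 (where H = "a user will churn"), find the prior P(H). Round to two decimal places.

Bayes' rule in odds form gives O(H|E) = O(H)·[P(E|H)/P(E|¬H)], hence O(H) = O(H|E)/LR.
Posterior odds = 0.186/(1−0.186) = 0.2285. LR = 0.76/0.41 = 1.8537.
Prior odds = 0.2285/1.8537 = 0.1233, so P(H) = 0.1233/(1+0.1233) ≈ 0.11.

P(H) = 0.11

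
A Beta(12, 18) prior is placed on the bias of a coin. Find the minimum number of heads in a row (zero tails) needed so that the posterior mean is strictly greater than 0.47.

k = 4

After k heads and 0 tails the posterior is Beta(12+k, 18), with mean (12+k)/(12+18+k).
Set (12+k)/(30+k) > 0.47 and solve: k > (0.47·30 − 12)/(1 − 0.47) = 3.962.
The smallest integer exceeding 3.962 is 4, and checking k=4: (16)/(34) = 0.4706 > 0.47.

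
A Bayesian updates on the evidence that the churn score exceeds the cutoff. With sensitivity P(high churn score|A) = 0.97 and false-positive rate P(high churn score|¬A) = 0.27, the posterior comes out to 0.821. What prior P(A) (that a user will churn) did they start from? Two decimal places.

P(A) = 0.56

Bayes' rule in odds form gives O(A|E) = O(A)·[P(E|A)/P(E|¬A)], hence O(A) = O(A|E)/LR.
Posterior odds = 0.821/(1−0.821) = 4.5866. LR = 0.97/0.27 = 3.5926.
Prior odds = 4.5866/3.5926 = 1.2767, so P(A) = 1.2767/(1+1.2767) ≈ 0.56.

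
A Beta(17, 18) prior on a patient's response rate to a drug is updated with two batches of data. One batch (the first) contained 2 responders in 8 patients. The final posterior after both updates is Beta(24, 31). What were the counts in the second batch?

Sequential conjugate updates are equivalent to a single update on the pooled data, so total successes = posterior α − prior α and total failures = posterior β − prior β.
Total across both batches: 24−17=7 responders, 31−18=13 non-responders.
Subtract the first batch: 7−2=5 responders and 13−6=7 non-responders.

5 responders and 7 non-responders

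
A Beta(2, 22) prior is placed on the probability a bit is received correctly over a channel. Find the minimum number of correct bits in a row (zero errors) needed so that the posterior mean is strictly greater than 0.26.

k = 6

After k correct bits and 0 errors the posterior is Beta(2+k, 22), with mean (2+k)/(2+22+k).
Set (2+k)/(24+k) > 0.26 and solve: k > (0.26·24 − 2)/(1 − 0.26) = 5.730.
The smallest integer exceeding 5.730 is 6.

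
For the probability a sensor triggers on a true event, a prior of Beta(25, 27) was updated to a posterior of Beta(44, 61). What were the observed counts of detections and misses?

19 detections and 34 misses

A Beta(α, β) prior with s successes and f failures in binomial data gives a Beta(α+s, β+f) posterior.
So s = 44 − 25 = 19 and f = 61 − 27 = 34.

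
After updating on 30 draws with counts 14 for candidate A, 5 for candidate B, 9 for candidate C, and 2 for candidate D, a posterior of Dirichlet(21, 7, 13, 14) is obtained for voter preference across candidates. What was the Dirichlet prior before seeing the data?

Dirichlet(7, 2, 4, 12)

For a Dirichlet(α) prior with multinomial counts c, the posterior is Dirichlet(α + c) componentwise.
Subtract each count from the matching posterior parameter: 21−14=7, 7−5=2, 13−9=4, 14−2=12.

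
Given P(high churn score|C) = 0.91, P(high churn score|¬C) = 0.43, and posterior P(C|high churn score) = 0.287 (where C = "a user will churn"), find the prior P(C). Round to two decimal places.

Bayes' rule in odds form gives O(C|E) = O(C)·[P(E|C)/P(E|¬C)], hence O(C) = O(C|E)/LR.
Posterior odds = 0.287/(1−0.287) = 0.4025. LR = 0.91/0.43 = 2.1163.
Prior odds = 0.4025/2.1163 = 0.1902, so P(C) = 0.1902/(1+0.1902) ≈ 0.16.

P(C) = 0.16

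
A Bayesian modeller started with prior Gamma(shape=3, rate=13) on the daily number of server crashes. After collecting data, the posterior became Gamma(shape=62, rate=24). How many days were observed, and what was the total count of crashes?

n = 11 days with total 59 crashes

Gamma–Poisson conjugacy: posterior shape = α + Σxᵢ, posterior rate = β + n.
Matching: Σxᵢ = 62 − 3 = 59 and n = 24 − 13 = 11.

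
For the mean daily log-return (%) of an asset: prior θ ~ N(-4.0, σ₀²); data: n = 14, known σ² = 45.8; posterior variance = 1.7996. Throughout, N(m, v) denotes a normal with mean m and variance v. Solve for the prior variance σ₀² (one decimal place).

σ₀² = 4.0

For the Normal–Normal model with known σ², precisions add: τ_n = τ₀ + n/σ².
So 1/σ₀² = 1/1.7996 − 14/45.8 = 0.555679 − 0.305677 = 0.250002.
Hence σ₀² = 1/0.250002 ≈ 4.0.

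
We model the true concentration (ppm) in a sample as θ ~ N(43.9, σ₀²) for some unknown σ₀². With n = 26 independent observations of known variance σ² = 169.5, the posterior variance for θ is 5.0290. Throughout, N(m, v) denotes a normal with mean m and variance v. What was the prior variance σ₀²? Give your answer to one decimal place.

Posterior precision equals prior precision plus data precision: 1/σ_n² = 1/σ₀² + n/σ².
So 1/σ₀² = 1/5.0290 − 26/169.5 = 0.198847 − 0.153392 = 0.045455.
Hence σ₀² = 1/0.045455 ≈ 22.0.

σ₀² = 22.0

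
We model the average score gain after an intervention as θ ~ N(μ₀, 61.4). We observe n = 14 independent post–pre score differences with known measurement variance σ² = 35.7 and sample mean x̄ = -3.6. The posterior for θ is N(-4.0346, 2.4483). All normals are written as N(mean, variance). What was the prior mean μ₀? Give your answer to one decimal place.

The posterior mean is a precision-weighted average: μ_n = (τ₀μ₀ + τ_data·x̄)/(τ₀+τ_data), with τ₀=1/σ₀² and τ_data=n/σ².
Here τ₀ = 1/61.4 = 0.016287 and τ_data = 14/35.7 = 0.392157, so τ_n = 0.408444.
Rearranging for μ₀: μ₀ = (μ_n·τ_n − τ_data·x̄)/τ₀ = (-4.0346·0.408444 − 0.392157·-3.6) / 0.016287 = -0.236143/0.016287 ≈ -14.5.

μ₀ = -14.5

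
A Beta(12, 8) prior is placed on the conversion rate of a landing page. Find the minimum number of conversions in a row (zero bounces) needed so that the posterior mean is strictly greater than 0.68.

After k conversions and 0 bounces the posterior is Beta(12+k, 8), with mean (12+k)/(12+8+k).
Set (12+k)/(20+k) > 0.68 and solve: k > (0.68·20 − 12)/(1 − 0.68) = 5.000.
The smallest integer exceeding 5.000 is 6.

k = 6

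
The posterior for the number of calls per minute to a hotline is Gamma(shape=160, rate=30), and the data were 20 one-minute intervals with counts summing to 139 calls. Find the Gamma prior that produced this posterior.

Gamma–Poisson conjugacy: posterior shape = α + Σxᵢ, posterior rate = β + n.
So α = 160 − 139 = 21 and β = 30 − 20 = 10.

Gamma(shape=21, rate=10)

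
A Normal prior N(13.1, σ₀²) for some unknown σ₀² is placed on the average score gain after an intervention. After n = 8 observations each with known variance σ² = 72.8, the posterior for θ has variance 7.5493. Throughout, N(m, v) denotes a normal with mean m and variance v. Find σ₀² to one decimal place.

σ₀² = 44.3

Posterior precision equals prior precision plus data precision: 1/σ_n² = 1/σ₀² + n/σ².
So 1/σ₀² = 1/7.5493 − 8/72.8 = 0.132463 − 0.109890 = 0.022573.
Hence σ₀² = 1/0.022573 ≈ 44.3.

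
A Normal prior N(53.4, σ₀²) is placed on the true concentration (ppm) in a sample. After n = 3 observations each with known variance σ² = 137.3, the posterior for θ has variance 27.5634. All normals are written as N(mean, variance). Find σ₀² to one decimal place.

For the Normal–Normal model with known σ², precisions add: τ_n = τ₀ + n/σ².
So 1/σ₀² = 1/27.5634 − 3/137.3 = 0.036280 − 0.021850 = 0.014430.
Hence σ₀² = 1/0.014430 ≈ 69.3.

σ₀² = 69.3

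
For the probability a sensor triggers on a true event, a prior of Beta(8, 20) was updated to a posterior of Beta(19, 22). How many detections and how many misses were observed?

Under Beta–binomial conjugacy the posterior parameters are (α+s, β+f).
So s = 19 − 8 = 11 and f = 22 − 20 = 2.

11 detections and 2 misses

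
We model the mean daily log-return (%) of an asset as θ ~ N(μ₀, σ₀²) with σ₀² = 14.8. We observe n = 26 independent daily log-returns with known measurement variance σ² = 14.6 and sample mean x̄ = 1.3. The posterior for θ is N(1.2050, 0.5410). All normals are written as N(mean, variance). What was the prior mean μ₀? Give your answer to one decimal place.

The posterior mean is a precision-weighted average: μ_n = (τ₀μ₀ + τ_data·x̄)/(τ₀+τ_data), with τ₀=1/σ₀² and τ_data=n/σ².
Here τ₀ = 1/14.8 = 0.067568 and τ_data = 26/14.6 = 1.780822, so τ_n = 1.848390.
Rearranging for μ₀: μ₀ = (μ_n·τ_n − τ_data·x̄)/τ₀ = (1.2050·1.848390 − 1.780822·1.3) / 0.067568 = -0.087759/0.067568 ≈ -1.3.

μ₀ = -1.3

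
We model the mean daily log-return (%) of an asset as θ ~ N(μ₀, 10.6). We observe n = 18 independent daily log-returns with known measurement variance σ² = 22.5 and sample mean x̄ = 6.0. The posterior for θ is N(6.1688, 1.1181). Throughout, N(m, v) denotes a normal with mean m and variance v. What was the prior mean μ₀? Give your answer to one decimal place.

μ₀ = 7.6

With known observation variance, the Normal–Normal posterior has precision τ_n = τ₀ + n/σ² and mean μ_n = (τ₀μ₀ + (n/σ²)x̄)/τ_n.
Here τ₀ = 1/10.6 = 0.094340 and τ_data = 18/22.5 = 0.800000, so τ_n = 0.894340.
Rearranging for μ₀: μ₀ = (μ_n·τ_n − τ_data·x̄)/τ₀ = (6.1688·0.894340 − 0.800000·6.0) / 0.094340 = 0.717005/0.094340 ≈ 7.6.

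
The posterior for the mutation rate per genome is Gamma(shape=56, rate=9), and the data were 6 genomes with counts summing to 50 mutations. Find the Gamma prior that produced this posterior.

A Gamma(α, β) prior (rate parametrization) on a Poisson rate with n observations summing to S gives posterior Gamma(α+S, β+n).
So α = 56 − 50 = 6 and β = 9 − 6 = 3.

Gamma(shape=6, rate=3)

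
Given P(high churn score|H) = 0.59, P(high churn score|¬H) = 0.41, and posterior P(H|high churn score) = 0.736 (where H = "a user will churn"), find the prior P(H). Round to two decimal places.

P(H) = 0.66

In odds form, posterior odds = prior odds × likelihood ratio, so prior odds = posterior odds ÷ LR.
Posterior odds = 0.736/(1−0.736) = 2.7879. LR = 0.59/0.41 = 1.4390.
Prior odds = 2.7879/1.4390 = 1.9374, so P(H) = 1.9374/(1+1.9374) ≈ 0.66.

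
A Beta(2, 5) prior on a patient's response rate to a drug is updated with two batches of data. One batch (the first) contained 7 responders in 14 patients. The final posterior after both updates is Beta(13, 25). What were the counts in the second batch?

Sequential conjugate updates are equivalent to a single update on the pooled data, so total successes = posterior α − prior α and total failures = posterior β − prior β.
Total across both batches: 13−2=11 responders, 25−5=20 non-responders.
Subtract the first batch: 11−7=4 responders and 20−7=13 non-responders.

4 responders and 13 non-responders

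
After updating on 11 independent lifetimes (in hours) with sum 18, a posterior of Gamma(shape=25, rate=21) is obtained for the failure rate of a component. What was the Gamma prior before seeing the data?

Gamma–exponential conjugacy: posterior shape = α + n, posterior rate = β + Σtᵢ.
So α = 25 − 11 = 14 and β = 21 − 18 = 3.

Gamma(shape=14, rate=3)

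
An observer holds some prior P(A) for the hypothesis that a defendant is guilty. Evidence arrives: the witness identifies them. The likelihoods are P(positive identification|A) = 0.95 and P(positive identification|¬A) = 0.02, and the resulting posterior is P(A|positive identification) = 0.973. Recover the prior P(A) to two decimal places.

P(A) = 0.43

In odds form, posterior odds = prior odds × likelihood ratio, so prior odds = posterior odds ÷ LR.
Posterior odds = 0.973/(1−0.973) = 36.0370. LR = 0.95/0.02 = 47.5000.
Prior odds = 36.0370/47.5000 = 0.7587, so P(A) = 0.7587/(1+0.7587) ≈ 0.43.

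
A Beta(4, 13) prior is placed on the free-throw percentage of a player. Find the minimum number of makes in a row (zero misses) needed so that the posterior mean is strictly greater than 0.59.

k = 15

After k makes and 0 misses the posterior is Beta(4+k, 13), with mean (4+k)/(4+13+k).
Set (4+k)/(17+k) > 0.59 and solve: k > (0.59·17 − 4)/(1 − 0.59) = 14.707.
The smallest integer exceeding 14.707 is 15, and checking k=15: (19)/(32) = 0.5938 > 0.59.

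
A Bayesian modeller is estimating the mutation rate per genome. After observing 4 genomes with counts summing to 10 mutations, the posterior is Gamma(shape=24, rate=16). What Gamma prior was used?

Gamma(shape=14, rate=12)

Gamma–Poisson conjugacy: posterior shape = α + Σxᵢ, posterior rate = β + n.
So α = 24 − 10 = 14 and β = 16 − 4 = 12.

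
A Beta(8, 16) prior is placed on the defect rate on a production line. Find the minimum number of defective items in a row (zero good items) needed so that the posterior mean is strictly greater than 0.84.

After k defective items and 0 good items the posterior is Beta(8+k, 16), with mean (8+k)/(8+16+k).
Set (8+k)/(24+k) > 0.84 and solve: k > (0.84·24 − 8)/(1 − 0.84) = 76.000.
The smallest integer exceeding 76.000 is 77, and checking k=77: (85)/(101) = 0.8416 > 0.84.

k = 77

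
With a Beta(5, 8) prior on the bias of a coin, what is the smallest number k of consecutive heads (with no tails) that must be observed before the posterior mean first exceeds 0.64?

After k heads and 0 tails the posterior is Beta(5+k, 8), with mean (5+k)/(5+8+k).
Set (5+k)/(13+k) > 0.64 and solve: k > (0.64·13 − 5)/(1 − 0.64) = 9.222.
The smallest integer exceeding 9.222 is 10, and checking k=10: (15)/(23) = 0.6522 > 0.64.

k = 10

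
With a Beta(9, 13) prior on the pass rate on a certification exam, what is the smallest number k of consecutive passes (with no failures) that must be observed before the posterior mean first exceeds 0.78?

k = 38

After k passes and 0 failures the posterior is Beta(9+k, 13), with mean (9+k)/(9+13+k).
Set (9+k)/(22+k) > 0.78 and solve: k > (0.78·22 − 9)/(1 − 0.78) = 37.091.
The smallest integer exceeding 37.091 is 38.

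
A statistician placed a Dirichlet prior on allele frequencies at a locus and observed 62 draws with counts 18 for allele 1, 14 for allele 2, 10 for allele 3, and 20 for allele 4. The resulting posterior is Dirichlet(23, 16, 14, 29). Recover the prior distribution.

Dirichlet(5, 2, 4, 9)

For a Dirichlet(α) prior with multinomial counts c, the posterior is Dirichlet(α + c) componentwise.
Subtract each count from the matching posterior parameter: 23−18=5, 16−14=2, 14−10=4, 29−20=9.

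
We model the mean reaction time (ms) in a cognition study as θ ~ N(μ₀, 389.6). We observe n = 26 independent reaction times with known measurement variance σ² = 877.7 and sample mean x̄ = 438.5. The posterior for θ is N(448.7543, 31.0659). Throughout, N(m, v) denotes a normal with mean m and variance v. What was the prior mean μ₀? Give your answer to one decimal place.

The posterior mean is a precision-weighted average: μ_n = (τ₀μ₀ + τ_data·x̄)/(τ₀+τ_data), with τ₀=1/σ₀² and τ_data=n/σ².
Here τ₀ = 1/389.6 = 0.002567 and τ_data = 26/877.7 = 0.029623, so τ_n = 0.032190.
Rearranging for μ₀: μ₀ = (μ_n·τ_n − τ_data·x̄)/τ₀ = (448.7543·0.032190 − 0.029623·438.5) / 0.002567 = 1.455715/0.002567 ≈ 567.1.

μ₀ = 567.1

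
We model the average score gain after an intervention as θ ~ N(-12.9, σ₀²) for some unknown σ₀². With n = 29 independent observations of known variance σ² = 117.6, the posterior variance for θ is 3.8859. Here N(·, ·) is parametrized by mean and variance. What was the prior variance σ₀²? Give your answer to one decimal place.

Posterior precision equals prior precision plus data precision: 1/σ_n² = 1/σ₀² + n/σ².
So 1/σ₀² = 1/3.8859 − 29/117.6 = 0.257341 − 0.246599 = 0.010742.
Hence σ₀² = 1/0.010742 ≈ 93.1.

σ₀² = 93.1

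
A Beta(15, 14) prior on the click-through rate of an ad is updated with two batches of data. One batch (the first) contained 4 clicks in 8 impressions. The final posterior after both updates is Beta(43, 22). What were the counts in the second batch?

24 clicks and 4 non-clicks

Sequential conjugate updates are equivalent to a single update on the pooled data, so total successes = posterior α − prior α and total failures = posterior β − prior β.
Total across both batches: 43−15=28 clicks, 22−14=8 non-clicks.
Subtract the first batch: 28−4=24 clicks and 8−4=4 non-clicks.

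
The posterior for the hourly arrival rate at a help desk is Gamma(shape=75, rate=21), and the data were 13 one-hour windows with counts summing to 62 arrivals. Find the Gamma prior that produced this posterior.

A Gamma(α, β) prior (rate parametrization) on a Poisson rate with n observations summing to S gives posterior Gamma(α+S, β+n).
So α = 75 − 62 = 13 and β = 21 − 13 = 8.

Gamma(shape=13, rate=8)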